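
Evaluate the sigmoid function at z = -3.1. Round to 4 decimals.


exp(3.1000) = 22.1980.
1 + exp(-z) = 23.1980.
sigmoid = 1/23.1980 = 0.0431.

0.0431


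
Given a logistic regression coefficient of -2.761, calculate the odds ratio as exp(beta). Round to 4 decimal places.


Odds ratio = exp(beta) = exp(-2.761).
= 0.0632.

0.0632


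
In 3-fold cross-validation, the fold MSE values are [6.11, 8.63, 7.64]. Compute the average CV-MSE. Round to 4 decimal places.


Total MSE across folds = 22.3800.
CV-MSE = 22.3800/3 = 7.4600.

7.4600


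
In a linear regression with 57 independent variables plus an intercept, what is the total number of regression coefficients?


Total coefficients = number of predictors + 1 (for the intercept).
= 57 + 1 = 58.

58


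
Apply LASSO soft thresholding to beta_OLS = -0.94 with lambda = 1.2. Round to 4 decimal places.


|beta_OLS| = 0.94.
lambda = 1.2.
Since |beta| <= lambda, the coefficient is set to 0.
Result = 0.0000.

0.0000


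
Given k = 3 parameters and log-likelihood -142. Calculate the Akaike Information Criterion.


Compute:
2k = 2*3 = 6.
-2*loglik = -2*(-142) = 284.
AIC = 6 + 284 = 290.

290


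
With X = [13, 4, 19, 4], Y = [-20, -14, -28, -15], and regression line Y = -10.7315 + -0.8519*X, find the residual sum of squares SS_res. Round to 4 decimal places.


Predicted values from Y = -10.7315 + -0.8519*X.
Residuals: [1.8062, 0.1391, -1.0824, -0.8609].
SSres = 5.1944.

5.1944


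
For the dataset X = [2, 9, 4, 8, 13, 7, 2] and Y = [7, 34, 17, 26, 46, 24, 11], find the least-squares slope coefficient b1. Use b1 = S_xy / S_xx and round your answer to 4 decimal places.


First compute the means: xbar = 6.4286, ybar = 23.5714.
Then S_xx = sum((xi - xbar)^2) = 97.7143.
S_xy = sum((xi - xbar)(yi - ybar)) = 323.2857.
b1 = S_xy / S_xx = 323.2857 / 97.7143 = 3.3085.

3.3085


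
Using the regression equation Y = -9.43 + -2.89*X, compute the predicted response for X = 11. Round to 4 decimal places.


Substitute X = 11 into the equation:
Y = -9.43 + -2.89 * 11 = -9.43 + -31.7900 = -41.2200.

-41.2200


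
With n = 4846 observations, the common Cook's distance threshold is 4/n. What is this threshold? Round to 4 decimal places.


Using the rule of thumb:
Threshold = 4 / 4846 = 0.0008.

0.0008


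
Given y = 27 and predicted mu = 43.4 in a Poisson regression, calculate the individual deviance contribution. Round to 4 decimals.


Compute y*ln(y/mu) = 27*ln(27/43.4) = 27*-0.474623 = -12.814821.
y - mu = -16.4.
D = 2*(-12.814821 - (-16.4)) = 7.170358, which rounds to 7.1704.

7.1704


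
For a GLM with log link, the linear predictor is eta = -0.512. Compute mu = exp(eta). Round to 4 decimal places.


Apply the inverse link:
mu = e^-0.512 = 0.5993.

0.5993


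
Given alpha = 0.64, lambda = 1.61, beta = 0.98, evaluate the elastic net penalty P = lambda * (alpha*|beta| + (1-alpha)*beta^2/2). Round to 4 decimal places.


alpha * |beta| = 0.64 * 0.98 = 0.6272.
(1-alpha) * beta^2/2 = 0.36 * 0.9604/2 = 0.1729.
Total = 1.61 * (0.6272 + 0.1729) = 1.2881.

1.2881


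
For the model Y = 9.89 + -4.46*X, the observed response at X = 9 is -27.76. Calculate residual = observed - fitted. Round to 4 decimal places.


Compute yhat = 9.89 + (-4.46)(9) = -30.2500.
Residual = actual - predicted = -27.76 - -30.2500 = 2.4900.

2.4900


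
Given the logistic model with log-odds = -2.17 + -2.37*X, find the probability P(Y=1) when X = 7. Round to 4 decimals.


Linear predictor: z = -2.17 + -2.37 * 7 = -18.7600.
P = 1/(1 + exp(18.7600)) = 1/(1 + 140399150.6449) = 0.0000.

0.0000


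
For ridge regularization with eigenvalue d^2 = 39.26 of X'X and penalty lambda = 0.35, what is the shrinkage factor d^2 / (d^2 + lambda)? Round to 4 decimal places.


d^2 + lambda = 39.26 + 0.35 = 39.6100.
Shrinkage factor = 39.26/39.6100 = 0.9912.

0.9912


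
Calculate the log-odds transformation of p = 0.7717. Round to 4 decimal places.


1 - p = 0.2283.
p/(1-p) = 3.3802.
logit = ln(3.3802) = 1.2179.

1.2179


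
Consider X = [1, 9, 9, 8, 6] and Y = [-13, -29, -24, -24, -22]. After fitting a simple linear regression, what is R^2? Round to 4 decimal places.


The fitted line is Y = -11.4779 + -1.6549*X.
SSres = 13.4159, SStot = 137.2000.
R^2 = 1 - SSres/SStot = 0.9022.

0.9022


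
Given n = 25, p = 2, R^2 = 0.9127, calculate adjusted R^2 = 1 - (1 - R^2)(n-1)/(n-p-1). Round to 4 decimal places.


Adjusted R^2 = 1 - (1 - R^2) * (n-1)/(n-p-1).
(1 - R^2) = 0.0873.
(n-1)/(n-p-1) = 24/22.
(1 - R^2) * (n-1) = 0.0873 * 24 = 2.0952.
Divide by (n-p-1): 2.0952 / 22 = 0.0952.
Adj R^2 = 1 - 0.0952 = 0.9048.

0.9048


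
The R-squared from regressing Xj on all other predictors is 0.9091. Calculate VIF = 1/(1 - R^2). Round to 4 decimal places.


Using VIF = 1/(1 - R^2_j):
1 - 0.9091 = 0.0909.
VIF = 11.0011.

11.0011


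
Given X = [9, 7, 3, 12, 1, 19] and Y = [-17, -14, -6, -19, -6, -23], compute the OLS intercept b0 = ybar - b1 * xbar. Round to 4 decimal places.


Compute b1 = -1.0284 from the OLS formula.
With xbar = 8.5000 and ybar = -14.1667, the intercept is:
b0 = -14.1667 - -1.0284 * 8.5000 = -5.4255.

-5.4255


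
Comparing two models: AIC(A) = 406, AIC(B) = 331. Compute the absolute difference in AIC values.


Absolute difference = |406 - 331| = 75.
The model with lower AIC (B) is preferred.

75


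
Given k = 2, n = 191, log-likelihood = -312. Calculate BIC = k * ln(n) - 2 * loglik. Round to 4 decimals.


k * ln(n) = 2 * ln(191) = 2 * 5.252273 = 10.504546.
-2 * loglik = -2 * (-312) = 624.
BIC = 10.504546 + 624 = 634.504546, which rounds to 634.5045.

634.5045


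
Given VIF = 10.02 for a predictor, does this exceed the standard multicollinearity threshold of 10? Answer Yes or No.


Check: VIF = 10.02 vs threshold = 10.
Since 10.02 >= 10, the answer is Yes.

Yes


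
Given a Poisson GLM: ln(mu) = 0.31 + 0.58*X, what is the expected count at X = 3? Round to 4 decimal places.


Compute eta = 0.31 + 0.58 * 3 = 2.0500.
Apply inverse link: mu = e^2.0500 = 7.7679.

7.7679


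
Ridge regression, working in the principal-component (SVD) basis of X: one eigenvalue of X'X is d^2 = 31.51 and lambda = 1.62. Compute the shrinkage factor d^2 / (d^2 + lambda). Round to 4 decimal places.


Compute the denominator: 31.51 + 1.62 = 33.1300.
Shrinkage factor = 31.51 / 33.1300 = 0.9511.

0.9511


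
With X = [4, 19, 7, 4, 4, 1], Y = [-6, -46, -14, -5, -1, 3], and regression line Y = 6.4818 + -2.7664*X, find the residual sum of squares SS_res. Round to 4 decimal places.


Compute predicted values, then residuals = yi - yhat_i.
Residuals: [-1.4162, 0.0798, -1.1170, -0.4162, 3.5838, -0.7154].
SSres = sum(residual^2) = 16.7883.

16.7883


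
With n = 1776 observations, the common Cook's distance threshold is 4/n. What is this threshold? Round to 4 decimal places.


Using the rule of thumb:
Threshold = 4 / 1776 = 0.0023.

0.0023


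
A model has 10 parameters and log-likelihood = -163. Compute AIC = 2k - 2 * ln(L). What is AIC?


AIC = 2k - 2*loglik = 2(10) - 2(-163).
= 20 + 326 = 346.

346


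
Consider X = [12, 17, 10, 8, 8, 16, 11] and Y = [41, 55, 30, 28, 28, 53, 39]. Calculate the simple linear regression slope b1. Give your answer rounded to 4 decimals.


The sample means are xbar = 11.7143 and ybar = 39.1429.
Compute S_xx = 77.4286 and S_xy = 242.2857.
Slope b1 = S_xy / S_xx = 242.2857 / 77.4286 = 3.1292.

3.1292


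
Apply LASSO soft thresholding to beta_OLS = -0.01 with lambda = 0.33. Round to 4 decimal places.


|beta_OLS| = 0.01.
lambda = 0.33.
Since |beta| <= lambda, the coefficient is set to 0.
Result = 0.0000.

0.0000


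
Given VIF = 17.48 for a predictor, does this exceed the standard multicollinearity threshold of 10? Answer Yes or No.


Check: VIF = 17.48 vs threshold = 10.
Since 17.48 >= 10, the answer is Yes.

Yes


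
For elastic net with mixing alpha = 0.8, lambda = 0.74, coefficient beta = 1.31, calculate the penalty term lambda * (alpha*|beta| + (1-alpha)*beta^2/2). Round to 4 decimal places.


L1 component = 0.8 * |1.31| = 1.0480.
L2 component = 0.2 * 1.31^2 / 2 = 0.1716.
Penalty = 0.74 * (1.0480 + 0.1716) = 0.74 * 1.2196 = 0.9025.

0.9025


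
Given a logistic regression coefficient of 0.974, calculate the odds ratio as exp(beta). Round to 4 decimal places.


The odds ratio is computed as:
OR = e^(0.974) = 2.6485.

2.6485


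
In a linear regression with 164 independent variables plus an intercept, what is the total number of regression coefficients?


Total coefficients = number of predictors + 1 (for the intercept).
= 164 + 1 = 165.

165


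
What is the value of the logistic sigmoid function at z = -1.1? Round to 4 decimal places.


exp(1.1000) = 3.0042.
1 + exp(-z) = 4.0042.
sigmoid = 1/4.0042 = 0.2497.

0.2497


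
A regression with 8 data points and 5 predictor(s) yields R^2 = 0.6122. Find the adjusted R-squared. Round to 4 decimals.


Adjusted R^2 = 1 - (1 - R^2) * (n-1)/(n-p-1).
(1 - R^2) = 0.3878.
(n-1)/(n-p-1) = 7/2.
(1 - R^2) * (n-1) = 0.3878 * 7 = 2.7146.
Divide by (n-p-1): 2.7146 / 2 = 1.3573.
Adj R^2 = 1 - 1.3573 = -0.3573.

-0.3573


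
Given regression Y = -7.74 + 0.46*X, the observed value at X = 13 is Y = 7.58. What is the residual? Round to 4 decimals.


Fitted value at X = 13 is yhat = -7.74 + 0.46*13 = -1.7600.
Residual = 7.58 - -1.7600 = 9.3400.

9.3400


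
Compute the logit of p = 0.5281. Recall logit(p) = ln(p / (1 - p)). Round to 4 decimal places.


The odds are p/(1-p) = 0.5281 / 0.4719 = 1.1191.
logit(p) = ln(1.1191) = 0.1125.

0.1125


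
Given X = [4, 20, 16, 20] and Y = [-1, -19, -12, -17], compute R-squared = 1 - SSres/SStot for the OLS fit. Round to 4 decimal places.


Fit the OLS line: b0 = 3.5349, b1 = -1.0523.
SSres = 4.2791.
SStot = 194.7500.
R^2 = 1 - 4.2791/194.7500 = 0.9780.

0.9780


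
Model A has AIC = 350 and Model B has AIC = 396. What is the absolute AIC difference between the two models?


Absolute difference = |350 - 396| = 46.
The model with lower AIC (A) is preferred.

46


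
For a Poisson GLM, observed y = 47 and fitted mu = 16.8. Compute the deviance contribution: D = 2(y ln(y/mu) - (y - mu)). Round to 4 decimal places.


Compute y*ln(y/mu) = 47*ln(47/16.8) = 47*1.028769 = 48.352143.
y - mu = 30.2.
D = 2*(48.352143 - (30.2)) = 36.304286, which rounds to 36.3043.

36.3043


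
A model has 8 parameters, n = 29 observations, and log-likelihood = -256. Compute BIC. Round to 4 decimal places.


k * ln(n) = 8 * ln(29) = 8 * 3.367296 = 26.938368.
-2 * loglik = -2 * (-256) = 512.
BIC = 26.938368 + 512 = 538.938368, which rounds to 538.9384.

538.9384


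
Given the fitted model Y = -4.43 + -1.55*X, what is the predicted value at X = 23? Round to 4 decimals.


Plug X = 23 into Y = -4.43 + -1.55*X:
Y = -4.43 + -35.6500 = -40.0800.

-40.0800


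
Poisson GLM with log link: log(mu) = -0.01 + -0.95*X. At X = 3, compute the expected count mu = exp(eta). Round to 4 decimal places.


eta = -0.01 + -0.95 * 3 = -2.8600.
mu = exp(-2.8600) = 0.0573.

0.0573


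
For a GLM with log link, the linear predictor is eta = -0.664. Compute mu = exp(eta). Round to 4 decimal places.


Apply the inverse link:
mu = e^-0.664 = 0.5148.

0.5148


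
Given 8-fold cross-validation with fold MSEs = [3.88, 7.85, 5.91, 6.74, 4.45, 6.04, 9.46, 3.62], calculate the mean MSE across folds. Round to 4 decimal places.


Sum of fold MSEs = 47.9500.
Average = 47.9500 / 8 = 5.9938.

5.9938


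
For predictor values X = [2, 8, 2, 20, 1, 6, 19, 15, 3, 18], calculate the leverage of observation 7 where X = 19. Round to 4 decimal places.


n = 10, xbar = 9.4000.
SXX = sum((xi - xbar)^2) = 544.4000.
h = 1/10 + (19 - 9.4000)^2 / 544.4000 = 0.2693.

0.2693


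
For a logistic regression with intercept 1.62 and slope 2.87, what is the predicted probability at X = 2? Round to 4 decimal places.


Compute z = 1.62 + (2.87)(2) = 7.3600.
exp(-z) = 0.0006.
P = 1/(1 + 0.0006) = 0.9994.

0.9994


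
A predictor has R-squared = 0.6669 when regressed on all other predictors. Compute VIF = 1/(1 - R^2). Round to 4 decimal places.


Using VIF = 1/(1 - R^2_j):
1 - 0.6669 = 0.3331.
VIF = 3.0021.

3.0021


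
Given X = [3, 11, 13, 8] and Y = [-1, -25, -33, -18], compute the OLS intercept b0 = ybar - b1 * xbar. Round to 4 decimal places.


Compute b1 = -3.1233 from the OLS formula.
With xbar = 8.7500 and ybar = -19.2500, the intercept is:
b0 = -19.2500 - -3.1233 * 8.7500 = 8.0793.

8.0793


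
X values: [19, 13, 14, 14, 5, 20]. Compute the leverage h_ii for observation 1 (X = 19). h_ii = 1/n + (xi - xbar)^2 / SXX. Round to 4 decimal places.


n = 6, xbar = 14.1667.
SXX = sum((xi - xbar)^2) = 142.8333.
h = 1/6 + (19 - 14.1667)^2 / 142.8333 = 0.3302.

0.3302


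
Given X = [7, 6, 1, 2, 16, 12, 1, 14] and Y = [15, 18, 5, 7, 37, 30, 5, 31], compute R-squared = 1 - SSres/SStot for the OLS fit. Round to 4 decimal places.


Fit the OLS line: b0 = 2.9375, b1 = 2.1102.
SSres = 18.4427.
SStot = 1140.0000.
R^2 = 1 - 18.4427/1140.0000 = 0.9838.

0.9838


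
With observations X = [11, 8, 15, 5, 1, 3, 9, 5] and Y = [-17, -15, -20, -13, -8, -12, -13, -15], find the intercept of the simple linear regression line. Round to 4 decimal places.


First find the slope: b1 = -0.7101.
Means: xbar = 7.1250, ybar = -14.1250.
b0 = ybar - b1 * xbar = -14.1250 - -0.7101 * 7.1250 = -9.0656.

-9.0656


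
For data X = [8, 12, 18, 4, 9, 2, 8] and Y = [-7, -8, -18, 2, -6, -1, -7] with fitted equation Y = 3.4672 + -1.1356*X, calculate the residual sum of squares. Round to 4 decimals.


Compute predicted values, then residuals = yi - yhat_i.
Residuals: [-1.3824, 2.1600, -1.0264, 3.0752, 0.7532, -2.1960, -1.3824].
SSres = sum(residual^2) = 24.3877.

24.3877


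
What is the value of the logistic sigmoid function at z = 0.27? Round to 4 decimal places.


First, exp(-0.2700) = 0.7634.
Then sigma(z) = 1/(1 + 0.7634) = 0.5671.

0.5671


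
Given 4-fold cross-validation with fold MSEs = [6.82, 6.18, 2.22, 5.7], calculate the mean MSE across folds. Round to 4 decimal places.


Sum of fold MSEs = 20.9200.
Average = 20.9200 / 4 = 5.2300.

5.2300


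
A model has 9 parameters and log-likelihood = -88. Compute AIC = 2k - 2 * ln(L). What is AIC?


Compute:
2k = 2*9 = 18.
-2*loglik = -2*(-88) = 176.
AIC = 18 + 176 = 194.

194


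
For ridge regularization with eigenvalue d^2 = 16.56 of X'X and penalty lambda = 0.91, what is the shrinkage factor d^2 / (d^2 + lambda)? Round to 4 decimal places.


d^2 + lambda = 16.56 + 0.91 = 17.4700.
Shrinkage factor = 16.56/17.4700 = 0.9479.

0.9479


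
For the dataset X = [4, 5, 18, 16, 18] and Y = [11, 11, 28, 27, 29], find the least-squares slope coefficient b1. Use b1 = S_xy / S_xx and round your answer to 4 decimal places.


Calculate xbar = 12.2000, ybar = 21.2000.
S_xx = 200.8000, S_xy = 263.8000.
Using b1 = S_xy / S_xx = 263.8000 / 200.8000, we get b1 = 1.3137.

1.3137


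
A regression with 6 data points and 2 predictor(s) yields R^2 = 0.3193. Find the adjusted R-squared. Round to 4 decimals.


Plug in: Adj R^2 = 1 - (1 - 0.3193) * 5/3.
= 1 - 0.6807 * 5/3
= 1 - 3.4035 / 3
= 1 - 1.1345 = -0.1345.

-0.1345


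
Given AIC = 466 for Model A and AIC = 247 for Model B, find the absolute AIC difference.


Compute |466 - 247| = 219.
Model B has the smaller AIC.

219


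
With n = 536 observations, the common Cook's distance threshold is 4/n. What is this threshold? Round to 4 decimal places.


The threshold is 4/n.
4/536 = 0.0075.

0.0075


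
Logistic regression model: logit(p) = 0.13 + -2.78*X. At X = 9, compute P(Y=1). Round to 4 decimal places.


z = 0.13 + -2.78 * 9 = -24.8900.
Sigmoid: P = 1 / (1 + exp(24.8900)) = 0.0000.

0.0000


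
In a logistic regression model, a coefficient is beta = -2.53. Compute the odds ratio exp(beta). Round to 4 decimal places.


Odds ratio = exp(beta) = exp(-2.53).
= 0.0797.

0.0797


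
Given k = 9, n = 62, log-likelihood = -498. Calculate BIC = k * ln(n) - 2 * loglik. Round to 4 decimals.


ln(62) = 4.127134.
k * ln(n) = 9 * 4.127134 = 37.144206.
-2L = 996.
BIC = 37.144206 + 996 = 1033.144206, which rounds to 1033.1442.

1033.1442


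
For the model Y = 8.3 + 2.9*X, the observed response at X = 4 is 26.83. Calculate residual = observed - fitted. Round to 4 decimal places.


Predicted = 8.3 + 2.9 * 4 = 19.9000.
Residual = 26.83 - 19.9000 = 6.9300.

6.9300


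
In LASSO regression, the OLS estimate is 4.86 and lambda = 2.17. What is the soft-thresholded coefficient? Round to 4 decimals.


Absolute value: |4.86| = 4.86.
Compare to lambda = 2.17.
Since |beta| > lambda, coefficient = sign(beta)*(|beta| - lambda) = 2.6900.

2.6900


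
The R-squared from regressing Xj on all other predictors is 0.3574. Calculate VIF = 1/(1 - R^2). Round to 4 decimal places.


Using VIF = 1/(1 - R^2_j):
1 - 0.3574 = 0.6426.
VIF = 1.5562.

1.5562


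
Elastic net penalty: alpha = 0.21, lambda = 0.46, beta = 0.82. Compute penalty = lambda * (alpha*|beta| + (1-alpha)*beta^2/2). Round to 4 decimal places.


Compute:
L1 = 0.21 * 0.82 = 0.1722.
L2 = 0.79 * 0.82^2 / 2 = 0.2656.
Penalty = 0.46 * (0.1722 + 0.2656) = 0.2014.

0.2014


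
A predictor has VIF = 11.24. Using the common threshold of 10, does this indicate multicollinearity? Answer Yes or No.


Check: VIF = 11.24 vs threshold = 10.
Since 11.24 >= 10, the answer is Yes.

Yes


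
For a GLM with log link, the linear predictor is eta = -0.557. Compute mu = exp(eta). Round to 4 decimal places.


The inverse log link gives:
mu = exp(-0.557) = 0.5729.

0.5729


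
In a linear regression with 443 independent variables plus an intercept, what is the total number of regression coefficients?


Total coefficients = number of predictors + 1 (for the intercept).
= 443 + 1 = 444.

444


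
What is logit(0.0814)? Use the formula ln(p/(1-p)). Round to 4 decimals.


1 - p = 0.9186.
p/(1-p) = 0.0886.
logit = ln(0.0886) = -2.4235.

-2.4235


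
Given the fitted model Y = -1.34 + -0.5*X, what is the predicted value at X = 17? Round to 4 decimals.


Predicted value:
Y = -1.34 + (-0.5)(17) = -1.34 + -8.5000 = -9.8400.

-9.8400


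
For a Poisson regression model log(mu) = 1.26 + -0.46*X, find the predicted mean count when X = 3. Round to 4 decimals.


Linear predictor: eta = 1.26 + (-0.46)(3) = -0.1200.
Expected count: mu = exp(-0.1200) = 0.8869.

0.8869


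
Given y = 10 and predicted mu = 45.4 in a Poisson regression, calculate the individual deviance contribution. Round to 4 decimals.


First: ln(10/45.4) = -1.512927.
Then: 10 * -1.512927 = -15.129270.
y - mu = 10 - 45.4 = -35.4.
D = 2(-15.129270 - -35.4) = 40.541460, which rounds to 40.5415.

40.5415


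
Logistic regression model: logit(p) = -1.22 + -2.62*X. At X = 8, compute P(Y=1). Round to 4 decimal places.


z = -1.22 + -2.62 * 8 = -22.1800.
Sigmoid: P = 1 / (1 + exp(22.1800)) = 0.0000.

0.0000


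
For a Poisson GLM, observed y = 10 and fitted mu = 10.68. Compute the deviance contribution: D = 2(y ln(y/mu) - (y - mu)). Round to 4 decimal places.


First: ln(10/10.68) = -0.065788.
Then: 10 * -0.065788 = -0.657880.
y - mu = 10 - 10.68 = -0.68.
D = 2(-0.657880 - -0.68) = 0.044240, which rounds to 0.0442.

0.0442


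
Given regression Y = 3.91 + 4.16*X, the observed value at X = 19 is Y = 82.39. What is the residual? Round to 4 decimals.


Fitted value at X = 19 is yhat = 3.91 + 4.16*19 = 82.9500.
Residual = 82.39 - 82.9500 = -0.5600.

-0.5600


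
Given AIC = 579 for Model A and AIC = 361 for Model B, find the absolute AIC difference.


Compute |579 - 361| = 218.
Model B has the smaller AIC.

218


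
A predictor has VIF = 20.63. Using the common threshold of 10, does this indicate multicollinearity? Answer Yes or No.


Check: VIF = 20.63 vs threshold = 10.
Since 20.63 >= 10, the answer is Yes.

Yes


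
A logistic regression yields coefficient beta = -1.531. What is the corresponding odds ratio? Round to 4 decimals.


exp(-1.531) = 0.2163.
So the odds ratio is 0.2163.

0.2163


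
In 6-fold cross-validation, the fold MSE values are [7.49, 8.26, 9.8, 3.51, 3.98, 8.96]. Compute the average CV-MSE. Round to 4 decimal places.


Add all fold MSEs: 42.0000.
Divide by k = 6: 42.0000/6 = 7.0000.

7.0000


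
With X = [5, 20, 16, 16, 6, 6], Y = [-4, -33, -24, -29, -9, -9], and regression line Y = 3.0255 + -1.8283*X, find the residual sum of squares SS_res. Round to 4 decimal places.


For each point, residual = actual - predicted.
Residuals: [2.1160, 0.5405, 2.2273, -2.7727, -1.0557, -1.0557].
Sum of squared residuals = 19.6473.

19.6473


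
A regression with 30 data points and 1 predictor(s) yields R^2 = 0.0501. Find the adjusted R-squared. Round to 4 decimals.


Adjusted R^2 = 1 - (1 - R^2) * (n-1)/(n-p-1).
(1 - R^2) = 0.9499.
(n-1)/(n-p-1) = 29/28.
(1 - R^2) * (n-1) = 0.9499 * 29 = 27.5471.
Divide by (n-p-1): 27.5471 / 28 = 0.9838.
Adj R^2 = 1 - 0.9838 = 0.0162.

0.0162


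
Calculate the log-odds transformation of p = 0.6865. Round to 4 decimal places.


Compute the odds: 0.6865/0.3135 = 2.1898.
Take the natural log: ln(2.1898) = 0.7838.

0.7838


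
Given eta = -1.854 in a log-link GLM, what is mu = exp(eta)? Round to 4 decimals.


The inverse log link gives:
mu = exp(-1.854) = 0.1566.

0.1566


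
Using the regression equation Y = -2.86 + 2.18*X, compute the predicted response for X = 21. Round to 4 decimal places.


Substitute X = 21 into the equation:
Y = -2.86 + 2.18 * 21 = -2.86 + 45.7800 = 42.9200.

42.9200


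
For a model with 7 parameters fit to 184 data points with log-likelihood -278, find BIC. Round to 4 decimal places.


ln(184) = 5.214936.
k * ln(n) = 7 * 5.214936 = 36.504552.
-2L = 556.
BIC = 36.504552 + 556 = 592.504552, which rounds to 592.5046.

592.5046


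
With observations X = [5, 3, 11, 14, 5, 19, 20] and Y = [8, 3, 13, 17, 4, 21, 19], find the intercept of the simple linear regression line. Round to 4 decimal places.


First find the slope: b1 = 1.0138.
Means: xbar = 11.0000, ybar = 12.1429.
b0 = ybar - b1 * xbar = 12.1429 - 1.0138 * 11.0000 = 0.9911.

0.9911


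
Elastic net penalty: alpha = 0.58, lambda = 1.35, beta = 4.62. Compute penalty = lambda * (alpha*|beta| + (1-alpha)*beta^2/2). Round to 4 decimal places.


Compute:
L1 = 0.58 * 4.62 = 2.6796.
L2 = 0.42 * 4.62^2 / 2 = 4.4823.
Penalty = 1.35 * (2.6796 + 4.4823) = 9.6686.

9.6686


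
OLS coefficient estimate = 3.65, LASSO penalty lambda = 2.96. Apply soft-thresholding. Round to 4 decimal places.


Absolute value: |3.65| = 3.65.
Compare to lambda = 2.96.
Since |beta| > lambda, coefficient = sign(beta)*(|beta| - lambda) = 0.6900.

0.6900


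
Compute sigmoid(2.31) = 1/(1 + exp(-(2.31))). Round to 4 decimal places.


Compute exp(-2.3100) = 0.0993.
Sigmoid = 1 / (1 + 0.0993) = 1 / 1.0993 = 0.9097.

0.9097


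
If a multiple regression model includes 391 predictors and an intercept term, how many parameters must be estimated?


Each predictor gets one coefficient, plus one intercept.
Total parameters = 391 + 1 = 392.

392


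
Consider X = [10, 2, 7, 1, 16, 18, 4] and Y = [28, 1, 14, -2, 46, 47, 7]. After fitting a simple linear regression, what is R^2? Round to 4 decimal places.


The fitted line is Y = -5.0657 + 3.0424*X.
SSres = 24.9438, SStot = 2518.8571.
R^2 = 1 - SSres/SStot = 0.9901.

0.9901


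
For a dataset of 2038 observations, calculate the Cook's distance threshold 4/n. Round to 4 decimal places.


The threshold is 4/n.
4/2038 = 0.0020.

0.0020


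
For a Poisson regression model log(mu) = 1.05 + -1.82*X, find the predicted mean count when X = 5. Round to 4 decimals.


Compute eta = 1.05 + -1.82 * 5 = -8.0500.
Apply inverse link: mu = e^-8.0500 = 0.0003.

0.0003


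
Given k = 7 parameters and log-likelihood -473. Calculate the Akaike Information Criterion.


Compute:
2k = 2*7 = 14.
-2*loglik = -2*(-473) = 946.
AIC = 14 + 946 = 960.

960


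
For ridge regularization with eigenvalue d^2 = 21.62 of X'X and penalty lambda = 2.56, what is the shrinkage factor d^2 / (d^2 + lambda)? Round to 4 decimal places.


d^2 + lambda = 21.62 + 2.56 = 24.1800.
Shrinkage factor = 21.62/24.1800 = 0.8941.

0.8941


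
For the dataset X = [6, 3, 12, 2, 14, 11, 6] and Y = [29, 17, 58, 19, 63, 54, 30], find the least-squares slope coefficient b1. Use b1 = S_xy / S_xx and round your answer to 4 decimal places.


The sample means are xbar = 7.7143 and ybar = 38.5714.
Compute S_xx = 129.4286 and S_xy = 532.1429.
Slope b1 = S_xy / S_xx = 532.1429 / 129.4286 = 4.1115.

4.1115


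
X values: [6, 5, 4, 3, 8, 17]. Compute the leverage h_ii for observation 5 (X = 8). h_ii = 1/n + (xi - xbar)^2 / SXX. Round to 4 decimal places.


Mean of X: xbar = 7.1667.
SXX = 130.8333.
For X = 8: h = 1/6 + (8 - 7.1667)^2/130.8333 = 0.1720.

0.1720


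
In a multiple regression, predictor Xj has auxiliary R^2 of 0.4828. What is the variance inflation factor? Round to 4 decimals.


VIF = 1 / (1 - 0.4828).
= 1 / 0.5172 = 1.9335.

1.9335


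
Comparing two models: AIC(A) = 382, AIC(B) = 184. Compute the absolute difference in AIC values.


|AIC_A - AIC_B| = |382 - 184| = 198.
Model B is preferred (lower AIC).

198


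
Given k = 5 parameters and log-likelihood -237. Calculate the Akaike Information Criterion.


AIC = 2*5 - 2*(-237).
= 10 + 474 = 484.

484


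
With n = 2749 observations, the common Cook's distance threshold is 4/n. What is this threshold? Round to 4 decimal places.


Cook's distance cutoff = 4/n = 4/2749.
= 0.0015.

0.0015


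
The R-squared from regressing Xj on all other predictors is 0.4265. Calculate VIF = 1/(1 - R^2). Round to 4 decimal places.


Using VIF = 1/(1 - R^2_j):
1 - 0.4265 = 0.5735.
VIF = 1.7437.

1.7437


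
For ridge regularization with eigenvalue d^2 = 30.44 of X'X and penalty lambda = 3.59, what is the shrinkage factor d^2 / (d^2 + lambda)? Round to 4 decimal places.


Compute the denominator: 30.44 + 3.59 = 34.0300.
Shrinkage factor = 30.44 / 34.0300 = 0.8945.

0.8945


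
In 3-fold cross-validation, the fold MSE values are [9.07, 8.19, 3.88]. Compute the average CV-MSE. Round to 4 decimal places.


Add all fold MSEs: 21.1400.
Divide by k = 3: 21.1400/3 = 7.0467.

7.0467


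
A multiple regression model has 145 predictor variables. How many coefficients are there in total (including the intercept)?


Including the intercept, the model has 145 predictor coefficients + 1 intercept.
Total = 146.

146


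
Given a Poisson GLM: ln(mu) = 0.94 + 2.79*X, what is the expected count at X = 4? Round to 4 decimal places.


Compute eta = 0.94 + 2.79 * 4 = 12.1000.
Apply inverse link: mu = e^12.1000 = 179871.8623.

179871.8623


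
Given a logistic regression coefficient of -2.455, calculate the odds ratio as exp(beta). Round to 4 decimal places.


The odds ratio is computed as:
OR = e^(-2.455) = 0.0859.

0.0859


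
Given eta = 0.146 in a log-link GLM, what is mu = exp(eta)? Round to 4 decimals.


mu = exp(eta) = exp(0.146).
= 1.1572.

1.1572


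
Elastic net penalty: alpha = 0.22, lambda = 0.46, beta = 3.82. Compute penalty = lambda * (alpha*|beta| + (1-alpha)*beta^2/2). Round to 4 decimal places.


alpha * |beta| = 0.22 * 3.82 = 0.8404.
(1-alpha) * beta^2/2 = 0.78 * 14.5924/2 = 5.6910.
Total = 0.46 * (0.8404 + 5.6910) = 3.0045.

3.0045


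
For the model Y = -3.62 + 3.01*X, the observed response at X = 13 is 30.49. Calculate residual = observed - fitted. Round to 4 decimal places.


Compute yhat = -3.62 + (3.01)(13) = 35.5100.
Residual = actual - predicted = 30.49 - 35.5100 = -5.0200.

-5.0200


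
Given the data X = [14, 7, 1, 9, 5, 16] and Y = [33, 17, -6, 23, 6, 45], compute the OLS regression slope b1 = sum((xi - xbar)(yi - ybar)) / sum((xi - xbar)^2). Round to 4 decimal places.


Calculate xbar = 8.6667, ybar = 19.6667.
S_xx = 157.3333, S_xy = 509.3333.
Using b1 = S_xy / S_xx = 509.3333 / 157.3333, we get b1 = 3.2373.

3.2373


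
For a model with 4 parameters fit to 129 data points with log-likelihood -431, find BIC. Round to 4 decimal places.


k * ln(n) = 4 * ln(129) = 4 * 4.859812 = 19.439248.
-2 * loglik = -2 * (-431) = 862.
BIC = 19.439248 + 862 = 881.439248, which rounds to 881.4392.

881.4392


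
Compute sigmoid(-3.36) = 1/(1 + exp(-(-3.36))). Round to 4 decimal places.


exp(3.3600) = 28.7892.
1 + exp(-z) = 29.7892.
sigmoid = 1/29.7892 = 0.0336.

0.0336


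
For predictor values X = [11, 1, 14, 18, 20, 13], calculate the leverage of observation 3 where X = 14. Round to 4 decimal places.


Compute xbar = 12.8333 with n = 6 observations.
SXX = 222.8333.
Leverage = 1/6 + (14 - 12.8333)^2/222.8333 = 0.1728.

0.1728


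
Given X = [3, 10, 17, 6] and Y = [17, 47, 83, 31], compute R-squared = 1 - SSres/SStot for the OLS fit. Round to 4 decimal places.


Fit the OLS line: b0 = 2.2818, b1 = 4.6909.
SSres = 6.4909.
SStot = 2427.0000.
R^2 = 1 - 6.4909/2427.0000 = 0.9973.

0.9973


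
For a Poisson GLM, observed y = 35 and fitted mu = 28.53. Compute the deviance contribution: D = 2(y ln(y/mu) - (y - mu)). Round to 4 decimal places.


y/mu = 35/28.53 = 1.226779 (approx.), and ln(35/28.53) = 0.204392.
y * ln(y/mu) = 35 * 0.204392 = 7.153720.
y - mu = 6.47.
D = 2 * (7.153720 - 6.47) = 1.367440, which rounds to 1.3674.

1.3674


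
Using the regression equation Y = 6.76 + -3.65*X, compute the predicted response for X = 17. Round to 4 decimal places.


Substitute X = 17 into the equation:
Y = 6.76 + -3.65 * 17 = 6.76 + -62.0500 = -55.2900.

-55.2900


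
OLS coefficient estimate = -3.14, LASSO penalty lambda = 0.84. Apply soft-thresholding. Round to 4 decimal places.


Check: |-3.14| = 3.14 vs lambda = 0.84.
Since |beta| > lambda, coefficient = sign(beta)*(|beta| - lambda) = -2.3000.
Soft-thresholded coefficient = -2.3000.

-2.3000


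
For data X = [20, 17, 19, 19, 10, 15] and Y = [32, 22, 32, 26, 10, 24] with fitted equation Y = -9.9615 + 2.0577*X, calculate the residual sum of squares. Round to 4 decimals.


For each point, residual = actual - predicted.
Residuals: [0.8075, -3.0194, 2.8652, -3.1348, -0.6155, 3.0960].
Sum of squared residuals = 37.7692.

37.7692


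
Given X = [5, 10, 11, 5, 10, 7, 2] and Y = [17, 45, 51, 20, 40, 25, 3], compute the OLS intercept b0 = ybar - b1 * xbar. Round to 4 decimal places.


Compute b1 = 5.1047 from the OLS formula.
With xbar = 7.1429 and ybar = 28.7143, the intercept is:
b0 = 28.7143 - 5.1047 * 7.1429 = -7.7479.

-7.7479


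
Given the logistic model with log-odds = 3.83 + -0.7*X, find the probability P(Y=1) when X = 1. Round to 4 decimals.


Compute z = 3.83 + (-0.7)(1) = 3.1300.
exp(-z) = 0.0437.
P = 1/(1 + 0.0437) = 0.9581.

0.9581


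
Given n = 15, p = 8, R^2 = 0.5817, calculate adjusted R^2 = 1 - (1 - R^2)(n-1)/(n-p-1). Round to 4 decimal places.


Adjusted R^2 = 1 - (1 - R^2) * (n-1)/(n-p-1).
(1 - R^2) = 0.4183.
(n-1)/(n-p-1) = 14/6.
(1 - R^2) * (n-1) = 0.4183 * 14 = 5.8562.
Divide by (n-p-1): 5.8562 / 6 = 0.9760.
Adj R^2 = 1 - 0.9760 = 0.0240.

0.0240


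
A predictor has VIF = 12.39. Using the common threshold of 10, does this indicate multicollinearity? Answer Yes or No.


Compare VIF = 12.39 to the threshold of 10.
12.39 >= 10, so the answer is Yes.

Yes


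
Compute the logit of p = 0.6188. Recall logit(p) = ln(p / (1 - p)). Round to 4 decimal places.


The odds are p/(1-p) = 0.6188 / 0.3812 = 1.6233.
logit(p) = ln(1.6233) = 0.4845.

0.4845


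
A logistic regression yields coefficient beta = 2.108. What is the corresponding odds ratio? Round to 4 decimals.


The odds ratio is computed as:
OR = e^(2.108) = 8.2318.

8.2318


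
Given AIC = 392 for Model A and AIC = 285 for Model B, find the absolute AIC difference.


Absolute difference = |392 - 285| = 107.
The model with lower AIC (B) is preferred.

107


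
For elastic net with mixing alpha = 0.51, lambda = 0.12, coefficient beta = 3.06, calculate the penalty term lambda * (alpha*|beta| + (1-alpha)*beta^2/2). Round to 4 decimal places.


alpha * |beta| = 0.51 * 3.06 = 1.5606.
(1-alpha) * beta^2/2 = 0.49 * 9.3636/2 = 2.2941.
Total = 0.12 * (1.5606 + 2.2941) = 0.4626.

0.4626


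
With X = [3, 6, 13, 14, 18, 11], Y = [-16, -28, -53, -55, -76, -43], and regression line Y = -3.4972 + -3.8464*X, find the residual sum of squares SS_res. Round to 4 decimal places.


For each point, residual = actual - predicted.
Residuals: [-0.9636, -1.4244, 0.5004, 2.3468, -3.2676, 2.8076].
Sum of squared residuals = 27.2751.

27.2751


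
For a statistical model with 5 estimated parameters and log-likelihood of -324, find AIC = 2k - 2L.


AIC = 2k - 2*loglik = 2(5) - 2(-324).
= 10 + 648 = 658.

658


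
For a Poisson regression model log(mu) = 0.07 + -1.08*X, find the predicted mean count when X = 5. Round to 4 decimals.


Linear predictor: eta = 0.07 + (-1.08)(5) = -5.3300.
Expected count: mu = exp(-5.3300) = 0.0048.

0.0048


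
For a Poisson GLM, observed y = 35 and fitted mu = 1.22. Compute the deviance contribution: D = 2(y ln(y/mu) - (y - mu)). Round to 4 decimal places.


First: ln(35/1.22) = 3.356497.
Then: 35 * 3.356497 = 117.477395.
y - mu = 35 - 1.22 = 33.78.
D = 2(117.477395 - 33.78) = 167.394790, which rounds to 167.3948.

167.3948


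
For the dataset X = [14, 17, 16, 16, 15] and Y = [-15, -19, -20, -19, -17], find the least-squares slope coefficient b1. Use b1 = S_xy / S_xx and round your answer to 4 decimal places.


Calculate xbar = 15.6000, ybar = -18.0000.
S_xx = 5.2000, S_xy = -8.0000.
Using b1 = S_xy / S_xx = -8.0000 / 5.2000, we get b1 = -1.5385.

-1.5385


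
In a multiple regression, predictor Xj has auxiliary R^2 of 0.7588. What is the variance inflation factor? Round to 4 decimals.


VIF = 1 / (1 - 0.7588).
= 1 / 0.2412 = 4.1459.

4.1459


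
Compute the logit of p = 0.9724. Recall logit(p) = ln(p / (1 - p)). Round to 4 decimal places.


Compute the odds: 0.9724/0.0276 = 35.2319.
Take the natural log: ln(35.2319) = 3.5620.

3.5620


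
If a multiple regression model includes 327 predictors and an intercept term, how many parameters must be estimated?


Including the intercept, the model has 327 predictor coefficients + 1 intercept.
Total = 328.

328


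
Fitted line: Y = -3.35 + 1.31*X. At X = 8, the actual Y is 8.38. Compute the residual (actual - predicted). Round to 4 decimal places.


Fitted value at X = 8 is yhat = -3.35 + 1.31*8 = 7.1300.
Residual = 8.38 - 7.1300 = 1.2500.

1.2500


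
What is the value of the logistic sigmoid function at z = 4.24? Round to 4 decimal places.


exp(-4.2400) = 0.0144.
1 + exp(-z) = 1.0144.
sigmoid = 1/1.0144 = 0.9858.

0.9858


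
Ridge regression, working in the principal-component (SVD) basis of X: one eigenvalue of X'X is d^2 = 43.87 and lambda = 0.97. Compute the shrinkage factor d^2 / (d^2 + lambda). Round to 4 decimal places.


Compute the denominator: 43.87 + 0.97 = 44.8400.
Shrinkage factor = 43.87 / 44.8400 = 0.9784.

0.9784


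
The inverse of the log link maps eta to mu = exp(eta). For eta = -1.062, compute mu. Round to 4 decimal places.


Apply the inverse link:
mu = e^-1.062 = 0.3458.

0.3458


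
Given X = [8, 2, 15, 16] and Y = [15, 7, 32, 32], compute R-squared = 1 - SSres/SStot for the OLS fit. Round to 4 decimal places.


Fit the OLS line: b0 = 2.0350, b1 = 1.8990.
SSres = 8.6874.
SStot = 473.0000.
R^2 = 1 - 8.6874/473.0000 = 0.9816.

0.9816


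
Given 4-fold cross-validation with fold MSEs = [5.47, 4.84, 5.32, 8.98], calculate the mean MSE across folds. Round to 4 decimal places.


Total MSE across folds = 24.6100.
CV-MSE = 24.6100/4 = 6.1525.

6.1525


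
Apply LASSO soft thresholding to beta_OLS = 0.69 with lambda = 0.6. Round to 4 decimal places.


Absolute value: |0.69| = 0.69.
Compare to lambda = 0.6.
Since |beta| > lambda, coefficient = sign(beta)*(|beta| - lambda) = 0.0900.

0.0900


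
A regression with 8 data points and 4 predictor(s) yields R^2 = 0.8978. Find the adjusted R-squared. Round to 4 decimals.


Adjusted R^2 = 1 - (1 - R^2) * (n-1)/(n-p-1).
(1 - R^2) = 0.1022.
(n-1)/(n-p-1) = 7/3.
(1 - R^2) * (n-1) = 0.1022 * 7 = 0.7154.
Divide by (n-p-1): 0.7154 / 3 = 0.2385.
Adj R^2 = 1 - 0.2385 = 0.7615.

0.7615


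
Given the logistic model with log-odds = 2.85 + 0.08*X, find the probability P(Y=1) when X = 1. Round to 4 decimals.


Compute z = 2.85 + (0.08)(1) = 2.9300.
exp(-z) = 0.0534.
P = 1/(1 + 0.0534) = 0.9493.

0.9493


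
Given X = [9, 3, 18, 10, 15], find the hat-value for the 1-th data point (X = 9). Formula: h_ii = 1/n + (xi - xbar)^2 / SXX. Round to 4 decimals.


n = 5, xbar = 11.0000.
SXX = sum((xi - xbar)^2) = 134.0000.
h = 1/5 + (9 - 11.0000)^2 / 134.0000 = 0.2299.

0.2299


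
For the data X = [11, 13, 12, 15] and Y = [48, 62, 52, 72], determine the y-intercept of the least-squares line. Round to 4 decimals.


First find the slope: b1 = 6.2286.
Means: xbar = 12.7500, ybar = 58.5000.
b0 = ybar - b1 * xbar = 58.5000 - 6.2286 * 12.7500 = -20.9143.

-20.9143


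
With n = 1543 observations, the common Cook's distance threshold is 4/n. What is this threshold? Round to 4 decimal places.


The threshold is 4/n.
4/1543 = 0.0026.

0.0026


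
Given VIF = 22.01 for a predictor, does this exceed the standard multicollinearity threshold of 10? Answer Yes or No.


Check: VIF = 22.01 vs threshold = 10.
Since 22.01 >= 10, the answer is Yes.

Yes


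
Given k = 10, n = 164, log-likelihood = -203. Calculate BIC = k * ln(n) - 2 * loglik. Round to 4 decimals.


Compute k*ln(n) = 10*ln(164) = 10*5.099866 = 50.998660.
Then -2*loglik = 406.
BIC = 50.998660 + 406 = 456.998660, which rounds to 456.9987.

456.9987


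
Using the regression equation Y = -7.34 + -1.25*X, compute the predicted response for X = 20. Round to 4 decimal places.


Plug X = 20 into Y = -7.34 + -1.25*X:
Y = -7.34 + -25.0000 = -32.3400.

-32.3400


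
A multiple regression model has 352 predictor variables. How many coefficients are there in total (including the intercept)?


Each predictor gets one coefficient, plus one intercept.
Total parameters = 352 + 1 = 353.

353


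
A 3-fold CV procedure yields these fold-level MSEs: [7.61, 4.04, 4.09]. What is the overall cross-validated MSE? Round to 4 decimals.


Sum of fold MSEs = 15.7400.
Average = 15.7400 / 3 = 5.2467.

5.2467


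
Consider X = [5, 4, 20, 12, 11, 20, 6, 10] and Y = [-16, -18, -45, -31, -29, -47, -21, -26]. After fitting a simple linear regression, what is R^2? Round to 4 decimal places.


After computing the OLS fit (b0=-8.8111, b1=-1.8467):
SSres = 12.4370, SStot = 946.8750.
R^2 = 1 - 12.4370/946.8750 = 0.9869.

0.9869


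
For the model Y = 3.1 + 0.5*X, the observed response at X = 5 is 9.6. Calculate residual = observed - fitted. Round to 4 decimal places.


Predicted = 3.1 + 0.5 * 5 = 5.6000.
Residual = 9.6 - 5.6000 = 4.0000.

4.0000


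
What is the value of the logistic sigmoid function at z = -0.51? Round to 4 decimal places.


First, exp(0.5100) = 1.6653.
Then sigma(z) = 1/(1 + 1.6653) = 0.3752.

0.3752


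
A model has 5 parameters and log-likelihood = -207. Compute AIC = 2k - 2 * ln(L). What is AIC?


Compute:
2k = 2*5 = 10.
-2*loglik = -2*(-207) = 414.
AIC = 10 + 414 = 424.

424


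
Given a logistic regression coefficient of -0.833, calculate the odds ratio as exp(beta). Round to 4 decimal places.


Odds ratio = exp(beta) = exp(-0.833).
= 0.4347.

0.4347


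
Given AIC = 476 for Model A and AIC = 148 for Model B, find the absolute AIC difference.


Compute |476 - 148| = 328.
Model B has the smaller AIC.

328
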